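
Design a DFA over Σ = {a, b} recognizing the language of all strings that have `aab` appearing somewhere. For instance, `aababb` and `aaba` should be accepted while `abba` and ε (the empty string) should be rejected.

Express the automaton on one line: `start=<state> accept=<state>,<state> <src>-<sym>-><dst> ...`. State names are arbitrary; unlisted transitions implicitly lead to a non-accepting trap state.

start=S0 accept=S3 S0-a->S1 S0-b->S0 S1-a->S2 S1-b->S0 S2-a->S2 S2-b->S3 S3-a->S3 S3-b->S3

Track how much of `aab` has been matched so far: state S0 is no progress, S3 is the absorbing accept state reached once `aab` has occurred. Intermediate states record partial matches; on a mismatch, fall back to the longest reusable overlap.
With 4 states:
        a   b  
>  S0   S1  S0 
   S1   S2  S0 
   S2   S2  S3 
 * S3   S3  S3 
(> = start, * = accepting)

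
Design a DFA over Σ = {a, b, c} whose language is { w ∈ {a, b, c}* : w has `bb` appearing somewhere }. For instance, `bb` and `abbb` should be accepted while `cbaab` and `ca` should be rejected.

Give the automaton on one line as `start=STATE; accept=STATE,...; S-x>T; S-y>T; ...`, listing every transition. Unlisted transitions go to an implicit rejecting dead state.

States s0..s1 record the length of the longest prefix of `bb` that matches the current input suffix. Reaching s2 means `bb` has been seen, and we stay there forever. Accept from s2.
3 states suffice.
        a   b   c  
>  s0   s0  s1  s0 
   s1   s0  s2  s0 
 * s2   s2  s2  s2 
(> = start, * = accepting)

start=s0; accept=s2; s0-a>s0; s0-b>s1; s0-c>s0; s1-a>s0; s1-b>s2; s1-c>s0; s2-a>s2; s2-b>s2; s2-c>s2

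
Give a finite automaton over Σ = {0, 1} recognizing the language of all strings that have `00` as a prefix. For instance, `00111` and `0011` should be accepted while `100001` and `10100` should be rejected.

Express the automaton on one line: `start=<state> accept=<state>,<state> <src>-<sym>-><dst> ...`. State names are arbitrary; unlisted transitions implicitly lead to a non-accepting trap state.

Walk along `00` while the input agrees: from s0 take `0` to s1, and so on. Any deviation drops to the rejecting sink s3. Once s2 is reached the prefix is confirmed and every continuation is accepted.
With 4 states:
        0   1  
>  s0   s1  s3 
   s1   s2  s3 
 * s2   s2  s2 
   s3   s3  s3 
(> = start, * = accepting)

start=s0 accept=s2 s0-0->s1 s0-1->s3 s1-0->s2 s1-1->s3 s2-0->s2 s2-1->s2 s3-0->s3 s3-1->s3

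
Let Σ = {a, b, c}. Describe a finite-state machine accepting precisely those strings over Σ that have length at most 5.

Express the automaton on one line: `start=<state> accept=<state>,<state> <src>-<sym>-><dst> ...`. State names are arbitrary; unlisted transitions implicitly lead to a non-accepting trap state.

start=q0 accept=q0,q1,q2,q3,q4,q5 q0-a->q1 q0-b->q1 q0-c->q1 q1-a->q2 q1-b->q2 q1-c->q2 q2-a->q3 q2-b->q3 q2-c->q3 q3-a->q4 q3-b->q4 q3-c->q4 q4-a->q5 q4-b->q5 q4-c->q5 q5-a->q6 q5-b->q6 q5-c->q6 q6-a->q6 q6-b->q6 q6-c->q6

We only need to distinguish lengths 0, 1, …, 5, and '>5'. Chain q0 → q1 → q2 → q3 → q4 → q5 → q6 on every symbol, with q6 looping. Accepting states: {q0, q1, q2, q3, q4, q5}.
With 7 states:
        a   b   c  
>* q0   q1  q1  q1 
 * q1   q2  q2  q2 
 * q2   q3  q3  q3 
 * q3   q4  q4  q4 
 * q4   q5  q5  q5 
 * q5   q6  q6  q6 
   q6   q6  q6  q6 
(> = start, * = accepting)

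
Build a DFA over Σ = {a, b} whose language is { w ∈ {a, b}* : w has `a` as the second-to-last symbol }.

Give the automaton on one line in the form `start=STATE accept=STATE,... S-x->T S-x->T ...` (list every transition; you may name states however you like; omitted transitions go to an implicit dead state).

start=q0 accept=q3,q4 q0-a->q1 q0-b->q2 q1-a->q3 q1-b->q4 q2-a->q5 q2-b->q6 q3-a->q3 q3-b->q4 q4-a->q5 q4-b->q6 q5-a->q3 q5-b->q4 q6-a->q5 q6-b->q6

A DFA must remember the last 2 symbols (since which symbol is second-to-last isn't known until the input ends). Use one state per possible window of the last ≤2 symbols; accept from those whose window starts with `a`.
A 7-state machine:
        a   b  
>  q0   q1  q2 
   q1   q3  q4 
   q2   q5  q6 
 * q3   q3  q4 
 * q4   q5  q6 
   q5   q3  q4 
   q6   q5  q6 
(> = start, * = accepting)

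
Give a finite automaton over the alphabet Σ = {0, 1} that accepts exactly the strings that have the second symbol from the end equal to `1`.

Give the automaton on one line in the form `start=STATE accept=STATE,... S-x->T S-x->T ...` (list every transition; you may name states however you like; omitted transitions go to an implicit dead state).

A DFA must remember the last 2 symbols (since which symbol is second-to-last isn't known until the input ends). Use one state per possible window of the last ≤2 symbols; accept from those whose window starts with `1`.
With 7 states:
        0   1  
>  q0   q1  q2 
   q1   q3  q4 
   q2   q5  q6 
   q3   q3  q4 
   q4   q5  q6 
 * q5   q3  q4 
 * q6   q5  q6 
(> = start, * = accepting)

start=q0 accept=q5,q6 q0-0->q1 q0-1->q2 q1-0->q3 q1-1->q4 q2-0->q5 q2-1->q6 q3-0->q3 q3-1->q4 q4-0->q5 q4-1->q6 q5-0->q3 q5-1->q4 q6-0->q5 q6-1->q6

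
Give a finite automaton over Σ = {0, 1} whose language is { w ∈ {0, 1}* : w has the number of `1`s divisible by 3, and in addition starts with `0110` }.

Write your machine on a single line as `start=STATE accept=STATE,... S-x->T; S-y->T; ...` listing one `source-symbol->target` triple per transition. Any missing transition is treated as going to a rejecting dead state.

Build one automaton per condition and run them in lockstep. One (3 states) tracks the count of `1`s modulo 3; the other (6 states) tracks whether the input so far still matches the prefix `0110`. Each combined state is a pair, one component from each; accept when both components accept.
With 10 states:
        0   1  
>  q0   q1  q2 
   q1   q3  q4 
   q2   q2  q5 
   q3   q3  q2 
   q4   q2  q6 
   q5   q5  q3 
   q6   q7  q3 
   q7   q7  q8 
 * q8   q8  q9 
   q9   q9  q7 
(> = start, * = accepting)

start=q0; accept=q8; q0-0->q1; q0-1->q2; q1-0->q3; q1-1->q4; q2-0->q2; q2-1->q5; q3-0->q3; q3-1->q2; q4-0->q2; q4-1->q6; q5-0->q5; q5-1->q3; q6-0->q7; q6-1->q3; q7-0->q7; q7-1->q8; q8-0->q8; q8-1->q9; q9-0->q9; q9-1->q7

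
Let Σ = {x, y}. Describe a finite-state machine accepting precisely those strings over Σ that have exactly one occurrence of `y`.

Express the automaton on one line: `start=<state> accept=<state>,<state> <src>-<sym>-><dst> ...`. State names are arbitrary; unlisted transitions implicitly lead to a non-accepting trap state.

Count `y`s, saturating at 2: state s0 means no `y` yet, s1 means one `y` seen, s2 means more than one. Each `y` increments (capped at s2); other symbols loop. Accept from {s1}.
A 3-state machine:
        x   y  
>  s0   s0  s1 
 * s1   s1  s2 
   s2   s2  s2 
(> = start, * = accepting)

start=s0 accept=s1 s0-x->s0 s0-y->s1 s1-x->s1 s1-y->s2 s2-x->s2 s2-y->s2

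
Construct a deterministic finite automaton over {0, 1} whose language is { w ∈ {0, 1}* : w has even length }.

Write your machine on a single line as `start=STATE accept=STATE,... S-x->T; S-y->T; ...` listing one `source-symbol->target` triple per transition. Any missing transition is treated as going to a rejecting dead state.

start=A; accept=A; A-0->B; A-1->B; B-0->A; B-1->A

Only the length mod 2 matters, so use a 2-cycle: from any state, every input symbol moves to the next state, wrapping B back to A. Mark A accepting.
       0  1 
>* A   B  B 
   B   A  A 
(> = start, * = accepting)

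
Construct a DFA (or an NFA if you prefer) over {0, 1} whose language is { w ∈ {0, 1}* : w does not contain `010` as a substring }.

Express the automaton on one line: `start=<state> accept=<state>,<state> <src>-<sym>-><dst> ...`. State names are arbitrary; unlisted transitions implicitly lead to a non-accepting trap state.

Track partial matches of the forbidden pattern `010`. State S3 is a dead state reached once `010` has occurred; every other state accepts. S0 means no part of `010` is currently matched.
With 4 states:
        0   1  
>* S0   S1  S0 
 * S1   S1  S2 
 * S2   S3  S0 
   S3   S3  S3 
(> = start, * = accepting)

start=S0 accept=S0,S1,S2 S0-0->S1 S0-1->S0 S1-0->S1 S1-1->S2 S2-0->S3 S2-1->S0 S3-0->S3 S3-1->S3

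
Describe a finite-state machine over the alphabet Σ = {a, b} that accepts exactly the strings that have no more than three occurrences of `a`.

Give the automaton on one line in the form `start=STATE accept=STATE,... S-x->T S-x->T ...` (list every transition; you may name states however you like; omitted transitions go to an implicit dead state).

Count `a`s, saturating at 4: states S0 through S3 mean 0 through 3 `a`s seen; S4 means more than 3. Each `a` increments (capped at S4); other symbols loop. Accept from {S0, S1, S2, S3}.
        a   b  
>* S0   S1  S0 
 * S1   S2  S1 
 * S2   S3  S2 
 * S3   S4  S3 
   S4   S4  S4 
(> = start, * = accepting)

start=S0 accept=S0,S1,S2,S3 S0-a->S1 S0-b->S0 S1-a->S2 S1-b->S1 S2-a->S3 S2-b->S2 S3-a->S4 S3-b->S3 S4-a->S4 S4-b->S4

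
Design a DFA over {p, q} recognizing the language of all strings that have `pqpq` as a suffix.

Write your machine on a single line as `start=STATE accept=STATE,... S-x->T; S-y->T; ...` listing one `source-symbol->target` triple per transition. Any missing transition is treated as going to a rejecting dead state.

start=A; accept=E; A-p->B; A-q->A; B-p->B; B-q->C; C-p->D; C-q->A; D-p->B; D-q->E; E-p->D; E-q->A

Let each state record the length of the longest suffix of the input read so far that is also a prefix of `pqpq`. B means the last symbol is `p`; C means the last 2 symbols are `pq`; D means the last 3 symbols are `pqp`; E means the last 4 symbols are `pqpq`. Accept only at E, where the string currently ends in `pqpq`.
       p  q 
>  A   B  A 
   B   B  C 
   C   D  A 
   D   B  E 
 * E   D  A 
(> = start, * = accepting)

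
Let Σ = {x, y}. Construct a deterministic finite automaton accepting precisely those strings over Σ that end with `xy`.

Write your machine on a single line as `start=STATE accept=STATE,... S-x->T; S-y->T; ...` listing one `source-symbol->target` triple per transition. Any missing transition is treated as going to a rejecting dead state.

Remember how much of `xy` the current input suffix matches. State s0 means no match yet; s1 means the last symbol is `x`; s2 means the last 2 symbols are `xy`. Only s2 accepts. On a mismatch, fall back to the longest proper suffix that is still a prefix of `xy`.
3 states suffice.
        x   y  
>  s0   s1  s0 
   s1   s1  s2 
 * s2   s1  s0 
(> = start, * = accepting)

start=s0; accept=s2; s0-x->s1; s0-y->s0; s1-x->s1; s1-y->s2; s2-x->s1; s2-y->s0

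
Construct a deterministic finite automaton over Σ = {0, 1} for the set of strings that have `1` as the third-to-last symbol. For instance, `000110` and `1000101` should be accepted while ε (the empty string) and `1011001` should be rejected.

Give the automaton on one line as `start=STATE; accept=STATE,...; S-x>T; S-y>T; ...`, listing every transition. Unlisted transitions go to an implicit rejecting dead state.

Because acceptance depends on a position counted from the end, the machine has to buffer the most recent 3 symbols. Make each state the string of the last up-to-3 symbols read; on input `x` shift the window left and append `x`. Accept when the buffered window has length 3 and begins with `1`.
15 states suffice.
          0    1  
>  q0     q1   q2 
   q1     q3   q4 
   q2     q5   q6 
   q3     q7   q8 
   q4     q9  q10 
   q5    q11  q12 
   q6    q13  q14 
   q7     q7   q8 
   q8     q9  q10 
   q9    q11  q12 
   q10   q13  q14 
 * q11    q7   q8 
 * q12    q9  q10 
 * q13   q11  q12 
 * q14   q13  q14 
(> = start, * = accepting)

start=q0; accept=q11,q12,q13,q14; q0-0>q1; q0-1>q2; q1-0>q3; q1-1>q4; q2-0>q5; q2-1>q6; q3-0>q7; q3-1>q8; q4-0>q9; q4-1>q10; q5-0>q11; q5-1>q12; q6-0>q13; q6-1>q14; q7-0>q7; q7-1>q8; q8-0>q9; q8-1>q10; q9-0>q11; q9-1>q12; q10-0>q13; q10-1>q14; q11-0>q7; q11-1>q8; q12-0>q9; q12-1>q10; q13-0>q11; q13-1>q12; q14-0>q13; q14-1>q14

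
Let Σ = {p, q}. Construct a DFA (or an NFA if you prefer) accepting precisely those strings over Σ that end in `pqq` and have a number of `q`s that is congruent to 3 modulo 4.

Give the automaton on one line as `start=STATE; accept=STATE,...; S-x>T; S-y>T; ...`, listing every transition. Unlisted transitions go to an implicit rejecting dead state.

start=A; accept=K; A-p>B; A-q>C; B-p>B; B-q>D; C-p>E; C-q>F; D-p>E; D-q>G; E-p>E; E-q>H; F-p>I; F-q>J; G-p>I; G-q>J; H-p>I; H-q>K; I-p>I; I-q>L; J-p>M; J-q>A; K-p>M; K-q>A; L-p>M; L-q>N; M-p>M; M-q>O; N-p>B; N-q>C; O-p>B; O-q>P; P-p>E; P-q>F

Handle the two conditions separately and then intersect. One (4 states) tracks how much of the suffix `pqq` has currently been matched; the other (4 states) tracks the count of `q`s modulo 4. Each combined state is a pair, one component from each; accept when both components accept.
A 16-state machine:
       p  q 
>  A   B  C 
   B   B  D 
   C   E  F 
   D   E  G 
   E   E  H 
   F   I  J 
   G   I  J 
   H   I  K 
   I   I  L 
   J   M  A 
 * K   M  A 
   L   M  N 
   M   M  O 
   N   B  C 
   O   B  P 
   P   E  F 
(> = start, * = accepting)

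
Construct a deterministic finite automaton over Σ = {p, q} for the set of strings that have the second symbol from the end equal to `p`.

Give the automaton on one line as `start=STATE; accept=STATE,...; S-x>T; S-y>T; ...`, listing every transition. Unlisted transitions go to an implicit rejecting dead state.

A DFA must remember the last 2 symbols (since which symbol is second-to-last isn't known until the input ends). Use one state per possible window of the last ≤2 symbols; accept from those whose window starts with `p`.
With 7 states:
       p  q 
>  A   B  C 
   B   D  E 
   C   F  G 
 * D   D  E 
 * E   F  G 
   F   D  E 
   G   F  G 
(> = start, * = accepting)

start=A; accept=D,E; A-p>B; A-q>C; B-p>D; B-q>E; C-p>F; C-q>G; D-p>D; D-q>E; E-p>F; E-q>G; F-p>D; F-q>E; G-p>F; G-q>G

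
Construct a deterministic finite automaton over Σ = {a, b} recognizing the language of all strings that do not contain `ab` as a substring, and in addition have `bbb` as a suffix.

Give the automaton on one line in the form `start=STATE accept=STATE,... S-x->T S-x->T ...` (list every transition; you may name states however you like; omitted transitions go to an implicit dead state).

Build one automaton per condition and run them in lockstep. One (3 states) tracks partial matches of the forbidden pattern `ab`; the other (4 states) tracks how much of the suffix `bbb` has currently been matched. Each combined state is a pair, one component from each; accept when both components accept. Minimizing collapses redundant product states.
With 5 states:
        a   b  
>  q0   q1  q2 
   q1   q1  q1 
   q2   q1  q3 
   q3   q1  q4 
 * q4   q1  q4 
(> = start, * = accepting)

start=q0 accept=q4 q0-a->q1 q0-b->q2 q1-a->q1 q1-b->q1 q2-a->q1 q2-b->q3 q3-a->q1 q3-b->q4 q4-a->q1 q4-b->q4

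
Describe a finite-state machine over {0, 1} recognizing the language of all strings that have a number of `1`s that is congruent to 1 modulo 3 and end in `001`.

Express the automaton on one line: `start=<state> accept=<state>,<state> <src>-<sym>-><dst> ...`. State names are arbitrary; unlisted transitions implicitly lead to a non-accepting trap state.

Handle the two conditions separately and then intersect. The first has 3 states tracking the count of `1`s modulo 3; the second has 4 states tracking how much of the suffix `001` has currently been matched. A product state is a pair (one from each), accepting exactly when both do. Minimizing collapses redundant product states.
        0   1  
>  S0   S1  S2 
   S1   S3  S2 
   S2   S2  S4 
   S3   S3  S5 
   S4   S4  S0 
 * S5   S2  S4 
(> = start, * = accepting)

start=S0 accept=S5 S0-0->S1 S0-1->S2 S1-0->S3 S1-1->S2 S2-0->S2 S2-1->S4 S3-0->S3 S3-1->S5 S4-0->S4 S4-1->S0 S5-0->S2 S5-1->S4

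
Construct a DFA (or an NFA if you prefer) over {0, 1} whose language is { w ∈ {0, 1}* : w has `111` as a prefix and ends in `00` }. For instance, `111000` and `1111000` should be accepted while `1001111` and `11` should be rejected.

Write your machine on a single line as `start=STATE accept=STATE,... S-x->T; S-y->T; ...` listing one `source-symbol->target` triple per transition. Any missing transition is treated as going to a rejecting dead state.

Build one automaton per condition and run them in lockstep. One (5 states) tracks whether the input so far still matches the prefix `111`; the other (3 states) tracks how much of the suffix `00` has currently been matched. Each combined state is a pair, one component from each; accept when both components accept. Minimizing collapses redundant product states.
With 7 states:
        0   1  
>  s0   s1  s2 
   s1   s1  s1 
   s2   s1  s3 
   s3   s1  s4 
   s4   s5  s4 
   s5   s6  s4 
 * s6   s6  s4 
(> = start, * = accepting)

start=s0; accept=s6; s0-0->s1; s0-1->s2; s1-0->s1; s1-1->s1; s2-0->s1; s2-1->s3; s3-0->s1; s3-1->s4; s4-0->s5; s4-1->s4; s5-0->s6; s5-1->s4; s6-0->s6; s6-1->s4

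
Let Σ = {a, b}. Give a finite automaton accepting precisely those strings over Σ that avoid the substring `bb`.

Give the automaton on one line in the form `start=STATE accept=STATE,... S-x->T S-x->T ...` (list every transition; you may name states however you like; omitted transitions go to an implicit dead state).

start=s0 accept=s0,s1 s0-a->s0 s0-b->s1 s1-a->s0 s1-b->s2 s2-a->s2 s2-b->s2

Track partial matches of the forbidden pattern `bb`. State s2 is a dead state reached once `bb` has occurred; every other state accepts. s0 means no part of `bb` is currently matched.
3 states suffice.
        a   b  
>* s0   s0  s1 
 * s1   s0  s2 
   s2   s2  s2 
(> = start, * = accepting)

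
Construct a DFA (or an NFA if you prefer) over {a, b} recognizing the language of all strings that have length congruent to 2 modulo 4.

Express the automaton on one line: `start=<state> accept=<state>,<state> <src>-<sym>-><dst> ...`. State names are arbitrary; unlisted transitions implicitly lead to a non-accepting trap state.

start=q0 accept=q2 q0-a->q1 q0-b->q1 q1-a->q2 q1-b->q2 q2-a->q3 q2-b->q3 q3-a->q0 q3-b->q0

Count input length modulo 4: every symbol advances one step around the cycle q0 → q1 → q2 → q3 → q0. Accept at q2.
        a   b  
>  q0   q1  q1 
   q1   q2  q2 
 * q2   q3  q3 
   q3   q0  q0 
(> = start, * = accepting)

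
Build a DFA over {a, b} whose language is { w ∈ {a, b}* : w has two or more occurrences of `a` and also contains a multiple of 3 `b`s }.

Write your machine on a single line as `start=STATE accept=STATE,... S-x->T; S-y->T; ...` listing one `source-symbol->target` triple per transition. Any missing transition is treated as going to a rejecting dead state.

start=S0; accept=S3; S0-a->S1; S0-b->S2; S1-a->S3; S1-b->S4; S2-a->S4; S2-b->S5; S3-a->S3; S3-b->S6; S4-a->S6; S4-b->S7; S5-a->S7; S5-b->S0; S6-a->S6; S6-b->S8; S7-a->S8; S7-b->S1; S8-a->S8; S8-b->S3

Handle the two conditions separately and then intersect. One (4 states) tracks the count of `a`s, saturating at 3; the other (3 states) tracks the count of `b`s modulo 3. Each combined state is a pair, one component from each; accept when both components accept. Minimizing collapses redundant product states.
A 9-state machine:
        a   b  
>  S0   S1  S2 
   S1   S3  S4 
   S2   S4  S5 
 * S3   S3  S6 
   S4   S6  S7 
   S5   S7  S0 
   S6   S6  S8 
   S7   S8  S1 
   S8   S8  S3 
(> = start, * = accepting)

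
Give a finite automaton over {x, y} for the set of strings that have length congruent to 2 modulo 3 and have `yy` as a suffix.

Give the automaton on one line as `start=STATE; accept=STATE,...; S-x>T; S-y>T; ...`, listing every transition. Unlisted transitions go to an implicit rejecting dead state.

Run two small machines in parallel and take their product. One (3 states) tracks the input length modulo 3; the other (3 states) tracks how much of the suffix `yy` has currently been matched. Each combined state is a pair, one component from each; accept when both components accept. Minimizing collapses redundant product states.
A 5-state machine:
        x   y  
>  s0   s1  s2 
   s1   s3  s3 
   s2   s3  s4 
   s3   s0  s0 
 * s4   s0  s0 
(> = start, * = accepting)

start=s0; accept=s4; s0-x>s1; s0-y>s2; s1-x>s3; s1-y>s3; s2-x>s3; s2-y>s4; s3-x>s0; s3-y>s0; s4-x>s0; s4-y>s0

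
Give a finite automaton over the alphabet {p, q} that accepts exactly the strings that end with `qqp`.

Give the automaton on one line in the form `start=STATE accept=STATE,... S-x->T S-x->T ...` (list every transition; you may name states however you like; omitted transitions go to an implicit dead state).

start=s0 accept=s3 s0-p->s0 s0-q->s1 s1-p->s0 s1-q->s2 s2-p->s3 s2-q->s2 s3-p->s0 s3-q->s1

Remember how much of `qqp` the current input suffix matches. State s0 means no match yet; s1 means the last symbol is `q`; s2 means the last 2 symbols are `qq`; s3 means the last 3 symbols are `qqp`. Only s3 accepts. On a mismatch, fall back to the longest proper suffix that is still a prefix of `qqp`.
        p   q  
>  s0   s0  s1 
   s1   s0  s2 
   s2   s3  s2 
 * s3   s0  s1 
(> = start, * = accepting)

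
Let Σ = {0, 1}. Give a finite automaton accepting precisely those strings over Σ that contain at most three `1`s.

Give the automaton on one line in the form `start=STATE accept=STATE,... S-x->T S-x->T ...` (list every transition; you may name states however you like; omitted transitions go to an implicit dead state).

Only the number of `1`s matters, and only up to 4. Make a chain s0 → s1 → s2 → s3 → s4 advanced by each `1` (with s4 absorbing); every other symbol self-loops. The accepting set is {s0, s1, s2, s3}.
A 5-state machine:
        0   1  
>* s0   s0  s1 
 * s1   s1  s2 
 * s2   s2  s3 
 * s3   s3  s4 
   s4   s4  s4 
(> = start, * = accepting)

start=s0 accept=s0,s1,s2,s3 s0-0->s0 s0-1->s1 s1-0->s1 s1-1->s2 s2-0->s2 s2-1->s3 s3-0->s3 s3-1->s4 s4-0->s4 s4-1->s4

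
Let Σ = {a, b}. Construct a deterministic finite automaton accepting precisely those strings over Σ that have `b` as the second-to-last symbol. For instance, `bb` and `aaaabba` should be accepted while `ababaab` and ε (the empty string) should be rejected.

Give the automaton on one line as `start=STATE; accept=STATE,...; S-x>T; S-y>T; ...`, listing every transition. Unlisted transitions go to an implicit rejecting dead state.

start=q0; accept=q5,q6; q0-a>q1; q0-b>q2; q1-a>q3; q1-b>q4; q2-a>q5; q2-b>q6; q3-a>q3; q3-b>q4; q4-a>q5; q4-b>q6; q5-a>q3; q5-b>q4; q6-a>q5; q6-b>q6

Because acceptance depends on a position counted from the end, the machine has to buffer the most recent 2 symbols. Make each state the string of the last up-to-2 symbols read; on input `x` shift the window left and append `x`. Accept when the buffered window has length 2 and begins with `b`.
        a   b  
>  q0   q1  q2 
   q1   q3  q4 
   q2   q5  q6 
   q3   q3  q4 
   q4   q5  q6 
 * q5   q3  q4 
 * q6   q5  q6 
(> = start, * = accepting)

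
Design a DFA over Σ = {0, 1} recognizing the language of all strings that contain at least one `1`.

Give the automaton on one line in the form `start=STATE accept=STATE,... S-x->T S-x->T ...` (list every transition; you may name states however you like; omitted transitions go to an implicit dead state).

start=q0 accept=q1,q2 q0-0->q0 q0-1->q1 q1-0->q1 q1-1->q2 q2-0->q2 q2-1->q2

Count `1`s, saturating at 2: state q0 means no `1` yet, q1 means one `1` seen, q2 means more than one. Each `1` increments (capped at q2); other symbols loop. Accept from {q1, q2}.
A 3-state machine:
        0   1  
>  q0   q0  q1 
 * q1   q1  q2 
 * q2   q2  q2 
(> = start, * = accepting)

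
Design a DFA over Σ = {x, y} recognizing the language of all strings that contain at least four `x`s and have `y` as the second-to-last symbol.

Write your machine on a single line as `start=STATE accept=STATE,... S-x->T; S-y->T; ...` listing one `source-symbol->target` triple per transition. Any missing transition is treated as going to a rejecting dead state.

start=S0; accept=S7,S8; S0-x->S1; S0-y->S0; S1-x->S2; S1-y->S1; S2-x->S3; S2-y->S2; S3-x->S4; S3-y->S5; S4-x->S4; S4-y->S6; S5-x->S7; S5-y->S5; S6-x->S7; S6-y->S8; S7-x->S4; S7-y->S6; S8-x->S7; S8-y->S8

Handle the two conditions separately and then intersect. One (6 states) tracks the count of `x`s, saturating at 5; the other (7 states) tracks the last 2 symbols read. Each combined state is a pair, one component from each; accept when both components accept. Equivalent product states are then merged.
9 states suffice.
        x   y  
>  S0   S1  S0 
   S1   S2  S1 
   S2   S3  S2 
   S3   S4  S5 
   S4   S4  S6 
   S5   S7  S5 
   S6   S7  S8 
 * S7   S4  S6 
 * S8   S7  S8 
(> = start, * = accepting)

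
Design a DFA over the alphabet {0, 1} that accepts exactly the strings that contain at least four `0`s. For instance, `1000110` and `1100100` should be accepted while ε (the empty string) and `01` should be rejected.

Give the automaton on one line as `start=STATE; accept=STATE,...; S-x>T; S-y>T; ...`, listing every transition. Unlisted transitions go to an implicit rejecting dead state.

Only the number of `0`s matters, and only up to 5. Make a chain q0 → q1 → q2 → q3 → q4 → q5 advanced by each `0` (with q5 absorbing); every other symbol self-loops. The accepting set is {q4, q5}.
A 6-state machine:
        0   1  
>  q0   q1  q0 
   q1   q2  q1 
   q2   q3  q2 
   q3   q4  q3 
 * q4   q5  q4 
 * q5   q5  q5 
(> = start, * = accepting)

start=q0; accept=q4,q5; q0-0>q1; q0-1>q0; q1-0>q2; q1-1>q1; q2-0>q3; q2-1>q2; q3-0>q4; q3-1>q3; q4-0>q5; q4-1>q4; q5-0>q5; q5-1>q5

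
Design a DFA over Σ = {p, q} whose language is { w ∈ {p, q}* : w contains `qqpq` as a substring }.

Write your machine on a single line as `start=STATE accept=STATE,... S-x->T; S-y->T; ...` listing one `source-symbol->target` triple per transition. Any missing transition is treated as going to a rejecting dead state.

States s0..s3 record the length of the longest prefix of `qqpq` that matches the current input suffix. Reaching s4 means `qqpq` has been seen, and we stay there forever. Accept from s4.
With 5 states:
        p   q  
>  s0   s0  s1 
   s1   s0  s2 
   s2   s3  s2 
   s3   s0  s4 
 * s4   s4  s4 
(> = start, * = accepting)

start=s0; accept=s4; s0-p->s0; s0-q->s1; s1-p->s0; s1-q->s2; s2-p->s3; s2-q->s2; s3-p->s0; s3-q->s4; s4-p->s4; s4-q->s4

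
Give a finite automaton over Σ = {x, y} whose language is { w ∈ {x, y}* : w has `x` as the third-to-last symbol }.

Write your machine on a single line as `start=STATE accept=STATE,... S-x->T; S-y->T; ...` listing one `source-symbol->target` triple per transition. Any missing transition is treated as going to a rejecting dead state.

A DFA must remember the last 3 symbols (since which symbol is third-to-last isn't known until the input ends). Use one state per possible window of the last ≤3 symbols; accept from those whose window starts with `x`.
A 15-state machine:
          x    y  
>  s0     s1   s2 
   s1     s3   s4 
   s2     s5   s6 
   s3     s7   s8 
   s4     s9  s10 
   s5    s11  s12 
   s6    s13  s14 
 * s7     s7   s8 
 * s8     s9  s10 
 * s9    s11  s12 
 * s10   s13  s14 
   s11    s7   s8 
   s12    s9  s10 
   s13   s11  s12 
   s14   s13  s14 
(> = start, * = accepting)

start=s0; accept=s7,s8,s9,s10; s0-x->s1; s0-y->s2; s1-x->s3; s1-y->s4; s2-x->s5; s2-y->s6; s3-x->s7; s3-y->s8; s4-x->s9; s4-y->s10; s5-x->s11; s5-y->s12; s6-x->s13; s6-y->s14; s7-x->s7; s7-y->s8; s8-x->s9; s8-y->s10; s9-x->s11; s9-y->s12; s10-x->s13; s10-y->s14; s11-x->s7; s11-y->s8; s12-x->s9; s12-y->s10; s13-x->s11; s13-y->s12; s14-x->s13; s14-y->s14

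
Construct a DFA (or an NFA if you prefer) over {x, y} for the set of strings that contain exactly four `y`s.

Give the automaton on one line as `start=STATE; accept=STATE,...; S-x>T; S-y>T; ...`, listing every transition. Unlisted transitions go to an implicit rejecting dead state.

start=S0; accept=S4; S0-x>S0; S0-y>S1; S1-x>S1; S1-y>S2; S2-x>S2; S2-y>S3; S3-x>S3; S3-y>S4; S4-x>S4; S4-y>S5; S5-x>S5; S5-y>S5

Only the number of `y`s matters, and only up to 5. Make a chain S0 → S1 → S2 → S3 → S4 → S5 advanced by each `y` (with S5 absorbing); every other symbol self-loops. The accepting set is {S4}.
        x   y  
>  S0   S0  S1 
   S1   S1  S2 
   S2   S2  S3 
   S3   S3  S4 
 * S4   S4  S5 
   S5   S5  S5 
(> = start, * = accepting)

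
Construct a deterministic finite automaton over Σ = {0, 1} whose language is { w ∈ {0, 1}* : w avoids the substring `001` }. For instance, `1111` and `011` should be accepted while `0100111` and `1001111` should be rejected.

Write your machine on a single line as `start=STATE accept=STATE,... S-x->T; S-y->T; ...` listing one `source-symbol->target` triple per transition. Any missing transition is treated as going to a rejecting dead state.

Track partial matches of the forbidden pattern `001`. State D is a dead state reached once `001` has occurred; every other state accepts. A means no part of `001` is currently matched.
       0  1 
>* A   B  A 
 * B   C  A 
 * C   C  D 
   D   D  D 
(> = start, * = accepting)

start=A; accept=A,B,C; A-0->B; A-1->A; B-0->C; B-1->A; C-0->C; C-1->D; D-0->D; D-1->D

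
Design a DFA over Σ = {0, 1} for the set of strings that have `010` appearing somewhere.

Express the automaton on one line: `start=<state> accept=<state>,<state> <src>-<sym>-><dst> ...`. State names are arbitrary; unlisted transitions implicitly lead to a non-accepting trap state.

start=q0 accept=q3 q0-0->q1 q0-1->q0 q1-0->q1 q1-1->q2 q2-0->q3 q2-1->q0 q3-0->q3 q3-1->q3

Track how much of `010` has been matched so far: state q0 is no progress, q3 is the absorbing accept state reached once `010` has occurred. Intermediate states record partial matches; on a mismatch, fall back to the longest reusable overlap.
A 4-state machine:
        0   1  
>  q0   q1  q0 
   q1   q1  q2 
   q2   q3  q0 
 * q3   q3  q3 
(> = start, * = accepting)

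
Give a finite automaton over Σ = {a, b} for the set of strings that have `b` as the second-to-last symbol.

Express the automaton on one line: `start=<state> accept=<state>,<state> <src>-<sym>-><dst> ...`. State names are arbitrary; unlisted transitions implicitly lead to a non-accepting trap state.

A DFA must remember the last 2 symbols (since which symbol is second-to-last isn't known until the input ends). Use one state per possible window of the last ≤2 symbols; accept from those whose window starts with `b`.
7 states suffice.
        a   b  
>  q0   q1  q2 
   q1   q3  q4 
   q2   q5  q6 
   q3   q3  q4 
   q4   q5  q6 
 * q5   q3  q4 
 * q6   q5  q6 
(> = start, * = accepting)

start=q0 accept=q5,q6 q0-a->q1 q0-b->q2 q1-a->q3 q1-b->q4 q2-a->q5 q2-b->q6 q3-a->q3 q3-b->q4 q4-a->q5 q4-b->q6 q5-a->q3 q5-b->q4 q6-a->q5 q6-b->q6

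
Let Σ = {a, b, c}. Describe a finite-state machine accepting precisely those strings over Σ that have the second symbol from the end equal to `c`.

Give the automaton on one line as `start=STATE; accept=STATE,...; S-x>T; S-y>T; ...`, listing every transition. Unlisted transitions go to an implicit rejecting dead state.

Because acceptance depends on a position counted from the end, the machine has to buffer the most recent 2 symbols. Make each state the string of the last up-to-2 symbols read; on input `x` shift the window left and append `x`. Accept when the buffered window has length 2 and begins with `c`.
With 13 states:
          a    b    c  
>  s0     s1   s2   s3 
   s1     s4   s5   s6 
   s2     s7   s8   s9 
   s3    s10  s11  s12 
   s4     s4   s5   s6 
   s5     s7   s8   s9 
   s6    s10  s11  s12 
   s7     s4   s5   s6 
   s8     s7   s8   s9 
   s9    s10  s11  s12 
 * s10    s4   s5   s6 
 * s11    s7   s8   s9 
 * s12   s10  s11  s12 
(> = start, * = accepting)

start=s0; accept=s10,s11,s12; s0-a>s1; s0-b>s2; s0-c>s3; s1-a>s4; s1-b>s5; s1-c>s6; s2-a>s7; s2-b>s8; s2-c>s9; s3-a>s10; s3-b>s11; s3-c>s12; s4-a>s4; s4-b>s5; s4-c>s6; s5-a>s7; s5-b>s8; s5-c>s9; s6-a>s10; s6-b>s11; s6-c>s12; s7-a>s4; s7-b>s5; s7-c>s6; s8-a>s7; s8-b>s8; s8-c>s9; s9-a>s10; s9-b>s11; s9-c>s12; s10-a>s4; s10-b>s5; s10-c>s6; s11-a>s7; s11-b>s8; s11-c>s9; s12-a>s10; s12-b>s11; s12-c>s12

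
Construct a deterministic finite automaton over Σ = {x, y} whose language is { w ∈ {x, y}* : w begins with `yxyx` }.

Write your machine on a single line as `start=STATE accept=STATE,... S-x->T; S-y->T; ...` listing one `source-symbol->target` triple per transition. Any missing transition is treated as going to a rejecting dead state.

Check the first 4 symbols one by one: s0 through s3 record how many have matched `yxyx` so far; any wrong symbol goes to the dead state s5. After all 4 match we enter the accepting sink s4.
A 6-state machine:
        x   y  
>  s0   s5  s1 
   s1   s2  s5 
   s2   s5  s3 
   s3   s4  s5 
 * s4   s4  s4 
   s5   s5  s5 
(> = start, * = accepting)

start=s0; accept=s4; s0-x->s5; s0-y->s1; s1-x->s2; s1-y->s5; s2-x->s5; s2-y->s3; s3-x->s4; s3-y->s5; s4-x->s4; s4-y->s4; s5-x->s5; s5-y->s5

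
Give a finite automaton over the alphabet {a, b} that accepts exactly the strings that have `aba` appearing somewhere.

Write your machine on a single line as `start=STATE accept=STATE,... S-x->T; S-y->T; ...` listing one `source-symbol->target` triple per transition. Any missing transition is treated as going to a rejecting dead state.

start=q0; accept=q3; q0-a->q1; q0-b->q0; q1-a->q1; q1-b->q2; q2-a->q3; q2-b->q0; q3-a->q3; q3-b->q3

States q0..q2 record the length of the longest prefix of `aba` that matches the current input suffix. Reaching q3 means `aba` has been seen, and we stay there forever. Accept from q3.
        a   b  
>  q0   q1  q0 
   q1   q1  q2 
   q2   q3  q0 
 * q3   q3  q3 
(> = start, * = accepting)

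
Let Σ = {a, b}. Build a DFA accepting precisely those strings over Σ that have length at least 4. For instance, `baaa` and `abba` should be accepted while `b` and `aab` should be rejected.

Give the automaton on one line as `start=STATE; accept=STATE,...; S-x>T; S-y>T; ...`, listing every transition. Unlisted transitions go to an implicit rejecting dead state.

start=q0; accept=q4,q5; q0-a>q1; q0-b>q1; q1-a>q2; q1-b>q2; q2-a>q3; q2-b>q3; q3-a>q4; q3-b>q4; q4-a>q5; q4-b>q5; q5-a>q5; q5-b>q5

We only need to distinguish lengths 0, 1, …, 4, and '>4'. Chain q0 → q1 → q2 → q3 → q4 → q5 on every symbol, with q5 looping. Accepting states: {q4, q5}.
        a   b  
>  q0   q1  q1 
   q1   q2  q2 
   q2   q3  q3 
   q3   q4  q4 
 * q4   q5  q5 
 * q5   q5  q5 
(> = start, * = accepting)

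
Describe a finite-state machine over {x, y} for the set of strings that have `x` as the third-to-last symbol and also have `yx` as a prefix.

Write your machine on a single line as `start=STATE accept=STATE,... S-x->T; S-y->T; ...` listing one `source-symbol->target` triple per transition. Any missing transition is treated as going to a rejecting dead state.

Build one automaton per condition and run them in lockstep. One (15 states) tracks the last 3 symbols read; the other (4 states) tracks whether the input so far still matches the prefix `yx`. Each combined state is a pair, one component from each; accept when both components accept. Equivalent product states are then merged.
With 11 states:
          x    y  
>  q0     q1   q2 
   q1     q1   q1 
   q2     q3   q1 
   q3     q4   q5 
   q4     q6   q7 
   q5     q8   q9 
 * q6     q6   q7 
 * q7     q8   q9 
 * q8     q4   q5 
 * q9     q3  q10 
   q10    q3  q10 
(> = start, * = accepting)

start=q0; accept=q6,q7,q8,q9; q0-x->q1; q0-y->q2; q1-x->q1; q1-y->q1; q2-x->q3; q2-y->q1; q3-x->q4; q3-y->q5; q4-x->q6; q4-y->q7; q5-x->q8; q5-y->q9; q6-x->q6; q6-y->q7; q7-x->q8; q7-y->q9; q8-x->q4; q8-y->q5; q9-x->q3; q9-y->q10; q10-x->q3; q10-y->q10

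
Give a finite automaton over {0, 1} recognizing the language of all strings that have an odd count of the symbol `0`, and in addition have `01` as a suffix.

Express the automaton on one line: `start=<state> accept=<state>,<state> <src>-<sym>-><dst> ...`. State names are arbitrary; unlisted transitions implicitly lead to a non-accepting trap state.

Run two small machines in parallel and take their product. The first has 2 states tracking the count of `0`s modulo 2; the second has 3 states tracking how much of the suffix `01` has currently been matched. A product state is a pair (one from each), accepting exactly when both do. Minimizing collapses redundant product states.
A 4-state machine:
       0  1 
>  A   B  A 
   B   A  C 
 * C   A  D 
   D   A  D 
(> = start, * = accepting)

start=A accept=C A-0->B A-1->A B-0->A B-1->C C-0->A C-1->D D-0->A D-1->D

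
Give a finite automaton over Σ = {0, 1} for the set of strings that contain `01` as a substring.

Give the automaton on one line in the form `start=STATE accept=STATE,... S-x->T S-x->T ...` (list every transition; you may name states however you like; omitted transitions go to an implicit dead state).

Track how much of `01` has been matched so far: state A is no progress, C is the absorbing accept state reached once `01` has occurred. Intermediate states record partial matches; on a mismatch, fall back to the longest reusable overlap.
With 3 states:
       0  1 
>  A   B  A 
   B   B  C 
 * C   C  C 
(> = start, * = accepting)

start=A accept=C A-0->B A-1->A B-0->B B-1->C C-0->C C-1->C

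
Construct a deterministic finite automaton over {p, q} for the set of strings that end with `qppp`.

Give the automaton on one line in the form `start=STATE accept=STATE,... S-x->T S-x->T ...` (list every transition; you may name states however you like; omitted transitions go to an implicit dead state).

Remember how much of `qppp` the current input suffix matches. State S0 means no match yet; S1 means the last symbol is `q`; S2 means the last 2 symbols are `qp`; S3 means the last 3 symbols are `qpp`; S4 means the last 4 symbols are `qppp`. Only S4 accepts. On a mismatch, fall back to the longest proper suffix that is still a prefix of `qppp`.
        p   q  
>  S0   S0  S1 
   S1   S2  S1 
   S2   S3  S1 
   S3   S4  S1 
 * S4   S0  S1 
(> = start, * = accepting)

start=S0 accept=S4 S0-p->S0 S0-q->S1 S1-p->S2 S1-q->S1 S2-p->S3 S2-q->S1 S3-p->S4 S3-q->S1 S4-p->S0 S4-q->S1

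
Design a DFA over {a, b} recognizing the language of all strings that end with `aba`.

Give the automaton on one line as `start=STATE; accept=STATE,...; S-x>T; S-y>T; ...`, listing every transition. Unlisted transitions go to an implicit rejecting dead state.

start=q0; accept=q3; q0-a>q1; q0-b>q0; q1-a>q1; q1-b>q2; q2-a>q3; q2-b>q0; q3-a>q1; q3-b>q2

Remember how much of `aba` the current input suffix matches. State q0 means no match yet; q1 means the last symbol is `a`; q2 means the last 2 symbols are `ab`; q3 means the last 3 symbols are `aba`. Only q3 accepts. On a mismatch, fall back to the longest proper suffix that is still a prefix of `aba`.
A 4-state machine:
        a   b  
>  q0   q1  q0 
   q1   q1  q2 
   q2   q3  q0 
 * q3   q1  q2 
(> = start, * = accepting)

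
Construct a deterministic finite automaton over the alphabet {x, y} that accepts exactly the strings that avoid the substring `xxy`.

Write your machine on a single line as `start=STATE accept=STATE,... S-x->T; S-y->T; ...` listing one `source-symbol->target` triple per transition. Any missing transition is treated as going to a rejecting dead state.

start=A; accept=A,B,C; A-x->B; A-y->A; B-x->C; B-y->A; C-x->C; C-y->D; D-x->D; D-y->D

Track partial matches of the forbidden pattern `xxy`. State D is a dead state reached once `xxy` has occurred; every other state accepts. A means no part of `xxy` is currently matched.
With 4 states:
       x  y 
>* A   B  A 
 * B   C  A 
 * C   C  D 
   D   D  D 
(> = start, * = accepting)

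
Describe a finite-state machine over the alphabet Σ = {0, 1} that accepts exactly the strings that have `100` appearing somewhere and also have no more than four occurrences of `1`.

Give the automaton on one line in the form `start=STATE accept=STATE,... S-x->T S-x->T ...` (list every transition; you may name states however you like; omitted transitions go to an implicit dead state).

Handle the two conditions separately and then intersect. The first has 4 states tracking whether and how much of `100` has been seen; the second has 6 states tracking the count of `1`s, saturating at 5. A product state is a pair (one from each), accepting exactly when both do. Minimizing collapses redundant product states.
          0    1  
>  s0     s0   s1 
   s1     s2   s3 
   s2     s4   s3 
   s3     s5   s6 
 * s4     s4   s7 
   s5     s7   s6 
   s6     s8   s9 
 * s7     s7  s10 
   s8    s10   s9 
   s9    s11  s12 
 * s10   s10  s13 
   s11   s13  s12 
   s12   s12  s12 
 * s13   s13  s12 
(> = start, * = accepting)

start=s0 accept=s4,s7,s10,s13 s0-0->s0 s0-1->s1 s1-0->s2 s1-1->s3 s2-0->s4 s2-1->s3 s3-0->s5 s3-1->s6 s4-0->s4 s4-1->s7 s5-0->s7 s5-1->s6 s6-0->s8 s6-1->s9 s7-0->s7 s7-1->s10 s8-0->s10 s8-1->s9 s9-0->s11 s9-1->s12 s10-0->s10 s10-1->s13 s11-0->s13 s11-1->s12 s12-0->s12 s12-1->s12 s13-0->s13 s13-1->s12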